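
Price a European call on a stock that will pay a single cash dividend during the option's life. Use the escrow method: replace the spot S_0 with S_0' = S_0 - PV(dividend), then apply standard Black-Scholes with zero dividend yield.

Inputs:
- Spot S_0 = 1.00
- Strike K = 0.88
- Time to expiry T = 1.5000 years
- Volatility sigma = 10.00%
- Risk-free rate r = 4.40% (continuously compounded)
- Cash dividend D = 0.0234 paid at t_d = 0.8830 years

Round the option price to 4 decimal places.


PV(D) = D * exp(-r * t_d) = 0.0234 * 0.96189306 = 0.02250830
S_0' = S_0 - PV(D) = 1.0000 - 0.02250830 = 0.97749170
d1 = (ln(S_0'/K) + (r + sigma^2/2)*T) / (sigma*sqrt(T)) = 1.45800076
d2 = d1 - sigma*sqrt(T) = 1.33552628
exp(-rT) = 0.93613086
N(d1) = 0.92757983; N(d2) = 0.90914792
C = S_0' * N(d1) - K * exp(-rT) * N(d2) = 0.97749170 * 0.92757983 - 0.8800 * 0.93613086 * 0.90914792 = 0.1577

Answer: Price = 0.1577


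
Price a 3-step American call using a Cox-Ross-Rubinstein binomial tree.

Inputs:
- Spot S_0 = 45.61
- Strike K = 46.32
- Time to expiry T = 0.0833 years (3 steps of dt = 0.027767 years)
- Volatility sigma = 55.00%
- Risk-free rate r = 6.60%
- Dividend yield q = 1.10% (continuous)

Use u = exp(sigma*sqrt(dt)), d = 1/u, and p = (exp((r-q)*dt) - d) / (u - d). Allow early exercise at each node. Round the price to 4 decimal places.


dt = T/N = 0.027767
u = exp(sigma*sqrt(dt)) = 1.095979; d = 1/u = 0.912426
p = (exp((r-q)*dt) - d) / (u - d) = 0.485430
Discount per step: exp(-r*dt) = 0.998169
Stock lattice S(k, i) with i counting down-moves:
  k=0: S(0,0) = 45.6100
  k=1: S(1,0) = 49.9876; S(1,1) = 41.6157
  k=2: S(2,0) = 54.7854; S(2,1) = 45.6100; S(2,2) = 37.9713
  k=3: S(3,0) = 60.0437; S(3,1) = 49.9876; S(3,2) = 41.6157; S(3,3) = 34.6460
Terminal payoffs V(N, i) = max(S_T - K, 0):
  V(3,0) = 13.723661; V(3,1) = 3.667617; V(3,2) = 0.000000; V(3,3) = 0.000000
Backward induction: V(k, i) = exp(-r*dt) * [p * V(k+1, i) + (1-p) * V(k+1, i+1)]; then take max(V_cont, immediate exercise) for American.
  V(2,0) = exp(-r*dt) * [p*13.723661 + (1-p)*3.667617] = 8.533473; exercise = 8.465396; V(2,0) = max -> 8.533473
  V(2,1) = exp(-r*dt) * [p*3.667617 + (1-p)*0.000000] = 1.777113; exercise = 0.000000; V(2,1) = max -> 1.777113
  V(2,2) = exp(-r*dt) * [p*0.000000 + (1-p)*0.000000] = 0.000000; exercise = 0.000000; V(2,2) = max -> 0.000000
  V(1,0) = exp(-r*dt) * [p*8.533473 + (1-p)*1.777113] = 5.047596; exercise = 3.667617; V(1,0) = max -> 5.047596
  V(1,1) = exp(-r*dt) * [p*1.777113 + (1-p)*0.000000] = 0.861085; exercise = 0.000000; V(1,1) = max -> 0.861085
  V(0,0) = exp(-r*dt) * [p*5.047596 + (1-p)*0.861085] = 2.888047; exercise = 0.000000; V(0,0) = max -> 2.888047

Answer: Price = V(0,0) = 2.8880


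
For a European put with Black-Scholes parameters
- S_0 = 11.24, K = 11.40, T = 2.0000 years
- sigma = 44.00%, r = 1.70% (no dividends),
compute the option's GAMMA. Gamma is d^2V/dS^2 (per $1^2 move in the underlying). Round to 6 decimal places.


d1 = 0.3430520338; d2 = -0.2792019337
phi(d1) = 0.3761448832; exp(-qT) = 1.0000000000; exp(-rT) = 0.9665715046
Gamma = exp(-qT) * phi(d1) / (S * sigma * sqrt(T)) = 1.0000000000 * 0.3761448832 / (11.2400 * 0.4400 * 1.4142135624) = 0.053780

Answer: Gamma = 0.053780


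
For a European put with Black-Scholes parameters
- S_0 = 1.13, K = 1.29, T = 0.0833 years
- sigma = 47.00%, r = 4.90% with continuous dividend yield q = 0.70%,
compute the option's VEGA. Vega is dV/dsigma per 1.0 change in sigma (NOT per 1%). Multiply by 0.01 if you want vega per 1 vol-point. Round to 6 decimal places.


Answer: Vega = 0.088085

Derivation:
d1 = -0.8826048369; d2 = -1.0182550119
phi(d1) = 0.2702428764; exp(-qT) = 0.9994170700; exp(-rT) = 0.9959266188
Vega = S * exp(-qT) * phi(d1) * sqrt(T) = 1.1300 * 0.9994170700 * 0.2702428764 * 0.2886173938 = 0.088085


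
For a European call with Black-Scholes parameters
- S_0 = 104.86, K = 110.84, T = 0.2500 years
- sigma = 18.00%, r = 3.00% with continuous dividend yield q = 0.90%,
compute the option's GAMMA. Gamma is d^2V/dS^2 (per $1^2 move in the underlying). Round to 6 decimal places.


d1 = -0.5129065872; d2 = -0.6029065872
phi(d1) = 0.3497715273; exp(-qT) = 0.9977525294; exp(-rT) = 0.9925280548
Gamma = exp(-qT) * phi(d1) / (S * sigma * sqrt(T)) = 0.9977525294 * 0.3497715273 / (104.8600 * 0.1800 * 0.5000000000) = 0.036979

Answer: Gamma = 0.036979


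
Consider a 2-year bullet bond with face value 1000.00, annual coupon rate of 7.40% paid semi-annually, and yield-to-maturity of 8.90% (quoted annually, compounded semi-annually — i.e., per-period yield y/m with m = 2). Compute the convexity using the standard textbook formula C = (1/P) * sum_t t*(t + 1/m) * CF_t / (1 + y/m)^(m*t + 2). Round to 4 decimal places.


Coupon per period c = face * coupon_rate / m = 37.000000
Periods per year m = 2; per-period yield y/m = 0.044500
Number of cashflows N = 4
Cashflows (t years, CF_t, discount factor 1/(1+y/m)^(m*t), PV):
  t = 0.5000: CF_t = 37.000000, DF = 0.957396, PV = 35.423648
  t = 1.0000: CF_t = 37.000000, DF = 0.916607, PV = 33.914454
  t = 1.5000: CF_t = 37.000000, DF = 0.877556, PV = 32.469559
  t = 2.0000: CF_t = 1037.000000, DF = 0.840168, PV = 871.254389
Price P = sum_t PV_t = 973.062051
Convexity numerator sum_t t*(t + 1/m) * CF_t / (1+y/m)^(m*t + 2):
  t = 0.5000: term = 16.234780
  t = 1.0000: term = 46.629333
  t = 1.5000: term = 89.285463
  t = 2.0000: term = 3992.988826
Convexity = (1/P) * sum = 4145.138402 / 973.062051 = 4.259891

Answer: Convexity = 4.2599


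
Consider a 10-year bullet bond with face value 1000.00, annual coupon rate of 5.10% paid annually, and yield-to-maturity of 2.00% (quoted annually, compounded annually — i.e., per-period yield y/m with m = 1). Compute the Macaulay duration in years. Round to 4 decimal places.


Answer: Macaulay duration = 8.3290 years

Derivation:
Coupon per period c = face * coupon_rate / m = 51.000000
Periods per year m = 1; per-period yield y/m = 0.020000
Number of cashflows N = 10
Cashflows (t years, CF_t, discount factor 1/(1+y/m)^(m*t), PV):
  t = 1.0000: CF_t = 51.000000, DF = 0.980392, PV = 50.000000
  t = 2.0000: CF_t = 51.000000, DF = 0.961169, PV = 49.019608
  t = 3.0000: CF_t = 51.000000, DF = 0.942322, PV = 48.058439
  t = 4.0000: CF_t = 51.000000, DF = 0.923845, PV = 47.116117
  t = 5.0000: CF_t = 51.000000, DF = 0.905731, PV = 46.192271
  t = 6.0000: CF_t = 51.000000, DF = 0.887971, PV = 45.286540
  t = 7.0000: CF_t = 51.000000, DF = 0.870560, PV = 44.398569
  t = 8.0000: CF_t = 51.000000, DF = 0.853490, PV = 43.528009
  t = 9.0000: CF_t = 51.000000, DF = 0.836755, PV = 42.674519
  t = 10.0000: CF_t = 1051.000000, DF = 0.820348, PV = 862.186063
Price P = sum_t PV_t = 1278.460135
Macaulay numerator sum_t t * PV_t:
  t * PV_t at t = 1.0000: 50.000000
  t * PV_t at t = 2.0000: 98.039216
  t * PV_t at t = 3.0000: 144.175317
  t * PV_t at t = 4.0000: 188.464467
  t * PV_t at t = 5.0000: 230.961357
  t * PV_t at t = 6.0000: 271.719243
  t * PV_t at t = 7.0000: 310.789984
  t * PV_t at t = 8.0000: 348.224071
  t * PV_t at t = 9.0000: 384.070667
  t * PV_t at t = 10.0000: 8621.860632
Macaulay duration D = (sum_t t * PV_t) / P = 10648.304953 / 1278.460135 = 8.329008


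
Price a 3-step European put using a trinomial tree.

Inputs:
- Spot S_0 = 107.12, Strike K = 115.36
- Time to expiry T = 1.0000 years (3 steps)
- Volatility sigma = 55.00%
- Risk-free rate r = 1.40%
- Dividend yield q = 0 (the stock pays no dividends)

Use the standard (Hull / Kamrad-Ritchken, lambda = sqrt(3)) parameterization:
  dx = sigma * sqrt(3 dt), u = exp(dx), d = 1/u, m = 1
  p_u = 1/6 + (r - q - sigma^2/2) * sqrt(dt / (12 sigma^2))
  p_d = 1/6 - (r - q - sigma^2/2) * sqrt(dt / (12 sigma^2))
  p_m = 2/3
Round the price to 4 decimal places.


dt = T/N = 0.333333; dx = sigma*sqrt(3*dt) = 0.550000
u = exp(dx) = 1.733253; d = 1/u = 0.576950
p_u = 0.125076, p_m = 0.666667, p_d = 0.208258
Discount per step: exp(-r*dt) = 0.995344
Stock lattice S(k, j) with j the centered position index:
  k=0: S(0,+0) = 107.1200
  k=1: S(1,-1) = 61.8029; S(1,+0) = 107.1200; S(1,+1) = 185.6661
  k=2: S(2,-2) = 35.6572; S(2,-1) = 61.8029; S(2,+0) = 107.1200; S(2,+1) = 185.6661; S(2,+2) = 321.8063
  k=3: S(3,-3) = 20.5724; S(3,-2) = 35.6572; S(3,-1) = 61.8029; S(3,+0) = 107.1200; S(3,+1) = 185.6661; S(3,+2) = 321.8063; S(3,+3) = 557.7717
Terminal payoffs V(N, j) = max(K - S_T, 0):
  V(3,-3) = 94.787614; V(3,-2) = 79.702850; V(3,-1) = 53.557136; V(3,+0) = 8.240000; V(3,+1) = 0.000000; V(3,+2) = 0.000000; V(3,+3) = 0.000000
Backward induction: V(k, j) = exp(-r*dt) * [p_u * V(k+1, j+1) + p_m * V(k+1, j) + p_d * V(k+1, j-1)]
  V(2,-2) = exp(-r*dt) * [p_u*53.557136 + p_m*79.702850 + p_d*94.787614] = 79.203690
  V(2,-1) = exp(-r*dt) * [p_u*8.240000 + p_m*53.557136 + p_d*79.702850] = 53.085791
  V(2,+0) = exp(-r*dt) * [p_u*0.000000 + p_m*8.240000 + p_d*53.557136] = 16.569508
  V(2,+1) = exp(-r*dt) * [p_u*0.000000 + p_m*0.000000 + p_d*8.240000] = 1.708053
  V(2,+2) = exp(-r*dt) * [p_u*0.000000 + p_m*0.000000 + p_d*0.000000] = 0.000000
  V(1,-1) = exp(-r*dt) * [p_u*16.569508 + p_m*53.085791 + p_d*79.203690] = 53.706524
  V(1,+0) = exp(-r*dt) * [p_u*1.708053 + p_m*16.569508 + p_d*53.085791] = 22.211596
  V(1,+1) = exp(-r*dt) * [p_u*0.000000 + p_m*1.708053 + p_d*16.569508] = 4.568060
  V(0,+0) = exp(-r*dt) * [p_u*4.568060 + p_m*22.211596 + p_d*53.706524] = 26.440199

Answer: Price = V(0,0) = 26.4402


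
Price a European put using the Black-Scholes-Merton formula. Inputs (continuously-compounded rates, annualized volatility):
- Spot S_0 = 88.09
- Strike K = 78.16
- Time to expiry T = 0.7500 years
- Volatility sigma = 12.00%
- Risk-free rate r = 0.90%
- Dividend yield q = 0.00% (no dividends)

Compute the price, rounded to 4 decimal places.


Answer: Price = 0.4663

Derivation:
d1 = (ln(S/K) + (r - q + 0.5*sigma^2) * T) / (sigma * sqrt(T)) = 1.26777470
d2 = d1 - sigma * sqrt(T) = 1.16385165
exp(-rT) = 0.99327273; exp(-qT) = 1.00000000
P = K * exp(-rT) * N(-d2) - S_0 * exp(-qT) * N(-d1)
N(-d1) = 0.10243921; N(-d2) = 0.12224207
P = 78.1600 * 0.99327273 * 0.12224207 - 88.0900 * 1.00000000 * 0.10243921 = 0.4663


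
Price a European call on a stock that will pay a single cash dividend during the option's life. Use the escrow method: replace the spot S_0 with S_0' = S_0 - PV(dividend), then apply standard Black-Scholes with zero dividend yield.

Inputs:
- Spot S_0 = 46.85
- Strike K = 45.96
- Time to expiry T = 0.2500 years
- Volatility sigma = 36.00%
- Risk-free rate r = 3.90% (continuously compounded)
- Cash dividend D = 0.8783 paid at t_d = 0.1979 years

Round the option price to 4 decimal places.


PV(D) = D * exp(-r * t_d) = 0.8783 * 0.99231161 = 0.87154729
S_0' = S_0 - PV(D) = 46.8500 - 0.87154729 = 45.97845271
d1 = (ln(S_0'/K) + (r + sigma^2/2)*T) / (sigma*sqrt(T)) = 0.14639675
d2 = d1 - sigma*sqrt(T) = -0.03360325
exp(-rT) = 0.99029738
N(d1) = 0.55819590; N(d2) = 0.48659676
C = S_0' * N(d1) - K * exp(-rT) * N(d2) = 45.97845271 * 0.55819590 - 45.9600 * 0.99029738 * 0.48659676 = 3.5180

Answer: Price = 3.5180


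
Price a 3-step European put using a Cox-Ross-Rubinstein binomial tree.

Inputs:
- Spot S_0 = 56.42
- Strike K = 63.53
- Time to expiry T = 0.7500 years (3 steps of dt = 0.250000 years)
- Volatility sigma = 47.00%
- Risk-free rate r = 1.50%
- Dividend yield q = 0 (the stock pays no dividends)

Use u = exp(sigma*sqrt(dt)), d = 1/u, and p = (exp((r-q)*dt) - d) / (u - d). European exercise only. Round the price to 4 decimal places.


Answer: Price = V(0,0) = 13.5317

Derivation:
dt = T/N = 0.250000
u = exp(sigma*sqrt(dt)) = 1.264909; d = 1/u = 0.790571
p = (exp((r-q)*dt) - d) / (u - d) = 0.449439
Discount per step: exp(-r*dt) = 0.996257
Stock lattice S(k, i) with i counting down-moves:
  k=0: S(0,0) = 56.4200
  k=1: S(1,0) = 71.3662; S(1,1) = 44.6040
  k=2: S(2,0) = 90.2717; S(2,1) = 56.4200; S(2,2) = 35.2626
  k=3: S(3,0) = 114.1854; S(3,1) = 71.3662; S(3,2) = 44.6040; S(3,3) = 27.8776
Terminal payoffs V(N, i) = max(K - S_T, 0):
  V(3,0) = 0.000000; V(3,1) = 0.000000; V(3,2) = 18.925993; V(3,3) = 35.652394
Backward induction: V(k, i) = exp(-r*dt) * [p * V(k+1, i) + (1-p) * V(k+1, i+1)].
  V(2,0) = exp(-r*dt) * [p*0.000000 + (1-p)*0.000000] = 0.000000
  V(2,1) = exp(-r*dt) * [p*0.000000 + (1-p)*18.925993] = 10.380903
  V(2,2) = exp(-r*dt) * [p*18.925993 + (1-p)*35.652394] = 28.029581
  V(1,0) = exp(-r*dt) * [p*0.000000 + (1-p)*10.380903] = 5.693923
  V(1,1) = exp(-r*dt) * [p*10.380903 + (1-p)*28.029581] = 20.022343
  V(0,0) = exp(-r*dt) * [p*5.693923 + (1-p)*20.022343] = 13.531746


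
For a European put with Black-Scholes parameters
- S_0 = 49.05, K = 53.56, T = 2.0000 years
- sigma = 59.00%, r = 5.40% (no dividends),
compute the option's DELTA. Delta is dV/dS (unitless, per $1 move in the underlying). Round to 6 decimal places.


d1 = 0.4412078635; d2 = -0.3931781383
phi(d1) = 0.3619422093; exp(-qT) = 1.0000000000; exp(-rT) = 0.8976275964
N(-d1) = 0.3295312605
Delta = -exp(-qT) * N(-d1) = -1.0000000000 * 0.3295312605 = -0.329531

Answer: Delta = -0.329531


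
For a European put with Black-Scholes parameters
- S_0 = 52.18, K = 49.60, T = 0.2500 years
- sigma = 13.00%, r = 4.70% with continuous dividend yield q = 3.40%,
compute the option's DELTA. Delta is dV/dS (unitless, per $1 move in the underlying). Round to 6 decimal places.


d1 = 0.8626299381; d2 = 0.7976299381
phi(d1) = 0.2749946219; exp(-qT) = 0.9915360229; exp(-rT) = 0.9883187617
N(-d1) = 0.1941704823
Delta = -exp(-qT) * N(-d1) = -0.9915360229 * 0.1941704823 = -0.192527

Answer: Delta = -0.192527


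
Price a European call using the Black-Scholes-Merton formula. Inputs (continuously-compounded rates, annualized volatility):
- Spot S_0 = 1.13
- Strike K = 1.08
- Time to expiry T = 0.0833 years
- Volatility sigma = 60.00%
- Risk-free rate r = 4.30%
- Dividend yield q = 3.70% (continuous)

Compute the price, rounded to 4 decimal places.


Answer: Price = 0.1038

Derivation:
d1 = (ln(S/K) + (r - q + 0.5*sigma^2) * T) / (sigma * sqrt(T)) = 0.35081272
d2 = d1 - sigma * sqrt(T) = 0.17764228
exp(-rT) = 0.99642451; exp(-qT) = 0.99692264
C = S_0 * exp(-qT) * N(d1) - K * exp(-rT) * N(d2)
N(d1) = 0.63713557; N(d2) = 0.57049804
C = 1.1300 * 0.99692264 * 0.63713557 - 1.0800 * 0.99642451 * 0.57049804 = 0.1038


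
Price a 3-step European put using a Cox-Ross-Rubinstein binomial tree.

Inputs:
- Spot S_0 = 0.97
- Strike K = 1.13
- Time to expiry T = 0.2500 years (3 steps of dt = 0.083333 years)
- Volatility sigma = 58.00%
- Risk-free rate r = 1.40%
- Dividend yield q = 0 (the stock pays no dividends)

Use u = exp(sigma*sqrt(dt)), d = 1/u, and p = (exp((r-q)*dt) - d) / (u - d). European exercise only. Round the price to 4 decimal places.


dt = T/N = 0.083333
u = exp(sigma*sqrt(dt)) = 1.182264; d = 1/u = 0.845834
p = (exp((r-q)*dt) - d) / (u - d) = 0.461709
Discount per step: exp(-r*dt) = 0.998834
Stock lattice S(k, i) with i counting down-moves:
  k=0: S(0,0) = 0.9700
  k=1: S(1,0) = 1.1468; S(1,1) = 0.8205
  k=2: S(2,0) = 1.3558; S(2,1) = 0.9700; S(2,2) = 0.6940
  k=3: S(3,0) = 1.6029; S(3,1) = 1.1468; S(3,2) = 0.8205; S(3,3) = 0.5870
Terminal payoffs V(N, i) = max(K - S_T, 0):
  V(3,0) = 0.000000; V(3,1) = 0.000000; V(3,2) = 0.309541; V(3,3) = 0.543014
Backward induction: V(k, i) = exp(-r*dt) * [p * V(k+1, i) + (1-p) * V(k+1, i+1)].
  V(2,0) = exp(-r*dt) * [p*0.000000 + (1-p)*0.000000] = 0.000000
  V(2,1) = exp(-r*dt) * [p*0.000000 + (1-p)*0.309541] = 0.166428
  V(2,2) = exp(-r*dt) * [p*0.309541 + (1-p)*0.543014] = 0.434710
  V(1,0) = exp(-r*dt) * [p*0.000000 + (1-p)*0.166428] = 0.089482
  V(1,1) = exp(-r*dt) * [p*0.166428 + (1-p)*0.434710] = 0.310479
  V(0,0) = exp(-r*dt) * [p*0.089482 + (1-p)*0.310479] = 0.208200

Answer: Price = V(0,0) = 0.2082


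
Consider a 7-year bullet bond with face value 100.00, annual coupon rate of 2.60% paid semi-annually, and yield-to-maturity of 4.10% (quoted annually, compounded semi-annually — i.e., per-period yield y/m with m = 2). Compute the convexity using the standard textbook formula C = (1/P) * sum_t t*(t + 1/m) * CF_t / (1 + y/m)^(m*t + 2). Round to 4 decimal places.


Answer: Convexity = 44.8145

Derivation:
Coupon per period c = face * coupon_rate / m = 1.300000
Periods per year m = 2; per-period yield y/m = 0.020500
Number of cashflows N = 14
Cashflows (t years, CF_t, discount factor 1/(1+y/m)^(m*t), PV):
  t = 0.5000: CF_t = 1.300000, DF = 0.979912, PV = 1.273885
  t = 1.0000: CF_t = 1.300000, DF = 0.960227, PV = 1.248295
  t = 1.5000: CF_t = 1.300000, DF = 0.940938, PV = 1.223219
  t = 2.0000: CF_t = 1.300000, DF = 0.922036, PV = 1.198647
  t = 2.5000: CF_t = 1.300000, DF = 0.903514, PV = 1.174568
  t = 3.0000: CF_t = 1.300000, DF = 0.885364, PV = 1.150973
  t = 3.5000: CF_t = 1.300000, DF = 0.867579, PV = 1.127852
  t = 4.0000: CF_t = 1.300000, DF = 0.850151, PV = 1.105196
  t = 4.5000: CF_t = 1.300000, DF = 0.833073, PV = 1.082995
  t = 5.0000: CF_t = 1.300000, DF = 0.816338, PV = 1.061239
  t = 5.5000: CF_t = 1.300000, DF = 0.799939, PV = 1.039921
  t = 6.0000: CF_t = 1.300000, DF = 0.783870, PV = 1.019031
  t = 6.5000: CF_t = 1.300000, DF = 0.768123, PV = 0.998560
  t = 7.0000: CF_t = 101.300000, DF = 0.752693, PV = 76.247800
Price P = sum_t PV_t = 90.952183
Convexity numerator sum_t t*(t + 1/m) * CF_t / (1+y/m)^(m*t + 2):
  t = 0.5000: term = 0.611610
  t = 1.0000: term = 1.797971
  t = 1.5000: term = 3.523705
  t = 2.0000: term = 5.754867
  t = 2.5000: term = 8.458893
  t = 3.0000: term = 11.604557
  t = 3.5000: term = 15.161924
  t = 4.0000: term = 19.102305
  t = 4.5000: term = 23.398217
  t = 5.0000: term = 28.023343
  t = 5.5000: term = 32.952485
  t = 6.0000: term = 38.161535
  t = 6.5000: term = 43.627428
  t = 7.0000: term = 3843.798420
Convexity = (1/P) * sum = 4075.977260 / 90.952183 = 44.814507


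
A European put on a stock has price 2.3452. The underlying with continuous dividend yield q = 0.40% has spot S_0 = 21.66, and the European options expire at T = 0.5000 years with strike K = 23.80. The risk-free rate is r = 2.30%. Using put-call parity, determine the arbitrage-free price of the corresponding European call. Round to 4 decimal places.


Put-call parity: C - P = S_0 * exp(-qT) - K * exp(-rT).
S_0 * exp(-qT) = 21.6600 * 0.99800200 = 21.61672329
K * exp(-rT) = 23.8000 * 0.98856587 = 23.52786776
C = P + S*exp(-qT) - K*exp(-rT)
C = 2.3452 + 21.61672329 - 23.52786776 = 0.4341

Answer: Call price = 0.4341


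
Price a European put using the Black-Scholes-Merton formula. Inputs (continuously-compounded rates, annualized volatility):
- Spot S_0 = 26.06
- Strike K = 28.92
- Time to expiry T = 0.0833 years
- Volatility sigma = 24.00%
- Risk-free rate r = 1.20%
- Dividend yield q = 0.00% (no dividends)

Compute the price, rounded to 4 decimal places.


d1 = (ln(S/K) + (r - q + 0.5*sigma^2) * T) / (sigma * sqrt(T)) = -1.45424917
d2 = d1 - sigma * sqrt(T) = -1.52351735
exp(-rT) = 0.99900090; exp(-qT) = 1.00000000
P = K * exp(-rT) * N(-d2) - S_0 * exp(-qT) * N(-d1)
N(-d1) = 0.92706138; N(-d2) = 0.93618534
P = 28.9200 * 0.99900090 * 0.93618534 - 26.0600 * 1.00000000 * 0.92706138 = 2.8882

Answer: Price = 2.8882


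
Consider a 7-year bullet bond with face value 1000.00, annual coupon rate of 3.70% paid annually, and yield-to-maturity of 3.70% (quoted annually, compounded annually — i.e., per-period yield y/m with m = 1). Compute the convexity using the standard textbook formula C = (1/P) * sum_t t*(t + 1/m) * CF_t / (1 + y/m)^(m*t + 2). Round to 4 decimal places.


Answer: Convexity = 45.1217

Derivation:
Coupon per period c = face * coupon_rate / m = 37.000000
Periods per year m = 1; per-period yield y/m = 0.037000
Number of cashflows N = 7
Cashflows (t years, CF_t, discount factor 1/(1+y/m)^(m*t), PV):
  t = 1.0000: CF_t = 37.000000, DF = 0.964320, PV = 35.679846
  t = 2.0000: CF_t = 37.000000, DF = 0.929913, PV = 34.406794
  t = 3.0000: CF_t = 37.000000, DF = 0.896734, PV = 33.179165
  t = 4.0000: CF_t = 37.000000, DF = 0.864739, PV = 31.995338
  t = 5.0000: CF_t = 37.000000, DF = 0.833885, PV = 30.853749
  t = 6.0000: CF_t = 37.000000, DF = 0.804132, PV = 29.752892
  t = 7.0000: CF_t = 1037.000000, DF = 0.775441, PV = 804.132216
Price P = sum_t PV_t = 1000.000000
Convexity numerator sum_t t*(t + 1/m) * CF_t / (1+y/m)^(m*t + 2):
  t = 1.0000: term = 66.358330
  t = 2.0000: term = 191.972026
  t = 3.0000: term = 370.244988
  t = 4.0000: term = 595.057840
  t = 5.0000: term = 860.739402
  t = 6.0000: term = 1162.039694
  t = 7.0000: term = 41875.304290
Convexity = (1/P) * sum = 45121.716571 / 1000.000000 = 45.121717


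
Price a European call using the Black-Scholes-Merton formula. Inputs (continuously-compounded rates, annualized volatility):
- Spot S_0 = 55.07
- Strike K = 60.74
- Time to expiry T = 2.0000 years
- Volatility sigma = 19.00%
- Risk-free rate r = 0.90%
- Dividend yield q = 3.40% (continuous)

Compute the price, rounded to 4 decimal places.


Answer: Price = 2.7051

Derivation:
d1 = (ln(S/K) + (r - q + 0.5*sigma^2) * T) / (sigma * sqrt(T)) = -0.41643884
d2 = d1 - sigma * sqrt(T) = -0.68513942
exp(-rT) = 0.98216103; exp(-qT) = 0.93426047
C = S_0 * exp(-qT) * N(d1) - K * exp(-rT) * N(d2)
N(d1) = 0.33854446; N(d2) = 0.24662797
C = 55.0700 * 0.93426047 * 0.33854446 - 60.7400 * 0.98216103 * 0.24662797 = 2.7051


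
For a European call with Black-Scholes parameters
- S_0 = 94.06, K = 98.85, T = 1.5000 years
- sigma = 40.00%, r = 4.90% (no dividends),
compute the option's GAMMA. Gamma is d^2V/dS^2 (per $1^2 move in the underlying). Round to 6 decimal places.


Answer: Gamma = 0.008292

Derivation:
d1 = 0.2935903841; d2 = -0.1963075644
phi(d1) = 0.3821140365; exp(-qT) = 1.0000000000; exp(-rT) = 0.9291361458
Gamma = exp(-qT) * phi(d1) / (S * sigma * sqrt(T)) = 1.0000000000 * 0.3821140365 / (94.0600 * 0.4000 * 1.2247448714) = 0.008292


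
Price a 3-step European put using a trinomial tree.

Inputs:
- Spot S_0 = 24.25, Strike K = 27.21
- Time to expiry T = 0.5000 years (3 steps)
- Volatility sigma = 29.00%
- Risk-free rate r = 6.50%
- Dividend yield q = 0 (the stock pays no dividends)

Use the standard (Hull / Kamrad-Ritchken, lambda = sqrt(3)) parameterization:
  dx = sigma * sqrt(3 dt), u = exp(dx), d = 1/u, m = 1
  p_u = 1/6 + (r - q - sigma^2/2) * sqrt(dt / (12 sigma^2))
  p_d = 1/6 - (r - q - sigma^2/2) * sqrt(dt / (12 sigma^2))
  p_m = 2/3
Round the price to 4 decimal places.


dt = T/N = 0.166667; dx = sigma*sqrt(3*dt) = 0.205061
u = exp(dx) = 1.227600; d = 1/u = 0.814598
p_u = 0.175993, p_m = 0.666667, p_d = 0.157340
Discount per step: exp(-r*dt) = 0.989225
Stock lattice S(k, j) with j the centered position index:
  k=0: S(0,+0) = 24.2500
  k=1: S(1,-1) = 19.7540; S(1,+0) = 24.2500; S(1,+1) = 29.7693
  k=2: S(2,-2) = 16.0916; S(2,-1) = 19.7540; S(2,+0) = 24.2500; S(2,+1) = 29.7693; S(2,+2) = 36.5448
  k=3: S(3,-3) = 13.1081; S(3,-2) = 16.0916; S(3,-1) = 19.7540; S(3,+0) = 24.2500; S(3,+1) = 29.7693; S(3,+2) = 36.5448; S(3,+3) = 44.8624
Terminal payoffs V(N, j) = max(K - S_T, 0):
  V(3,-3) = 14.101856; V(3,-2) = 11.118444; V(3,-1) = 7.456007; V(3,+0) = 2.960000; V(3,+1) = 0.000000; V(3,+2) = 0.000000; V(3,+3) = 0.000000
Backward induction: V(k, j) = exp(-r*dt) * [p_u * V(k+1, j+1) + p_m * V(k+1, j) + p_d * V(k+1, j-1)]
  V(2,-2) = exp(-r*dt) * [p_u*7.456007 + p_m*11.118444 + p_d*14.101856] = 10.825378
  V(2,-1) = exp(-r*dt) * [p_u*2.960000 + p_m*7.456007 + p_d*11.118444] = 7.162968
  V(2,+0) = exp(-r*dt) * [p_u*0.000000 + p_m*2.960000 + p_d*7.456007] = 3.112560
  V(2,+1) = exp(-r*dt) * [p_u*0.000000 + p_m*0.000000 + p_d*2.960000] = 0.460709
  V(2,+2) = exp(-r*dt) * [p_u*0.000000 + p_m*0.000000 + p_d*0.000000] = 0.000000
  V(1,-1) = exp(-r*dt) * [p_u*3.112560 + p_m*7.162968 + p_d*10.825378] = 6.950660
  V(1,+0) = exp(-r*dt) * [p_u*0.460709 + p_m*3.112560 + p_d*7.162968] = 3.247769
  V(1,+1) = exp(-r*dt) * [p_u*0.000000 + p_m*0.460709 + p_d*3.112560] = 0.788284
  V(0,+0) = exp(-r*dt) * [p_u*0.788284 + p_m*3.247769 + p_d*6.950660] = 3.360922

Answer: Price = V(0,0) = 3.3609


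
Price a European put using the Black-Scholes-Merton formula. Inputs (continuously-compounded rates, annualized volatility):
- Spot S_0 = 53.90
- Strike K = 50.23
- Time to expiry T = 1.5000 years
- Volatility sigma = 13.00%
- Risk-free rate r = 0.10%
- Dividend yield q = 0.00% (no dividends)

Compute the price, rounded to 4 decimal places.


d1 = (ln(S/K) + (r - q + 0.5*sigma^2) * T) / (sigma * sqrt(T)) = 0.53193509
d2 = d1 - sigma * sqrt(T) = 0.37271825
exp(-rT) = 0.99850112; exp(-qT) = 1.00000000
P = K * exp(-rT) * N(-d2) - S_0 * exp(-qT) * N(-d1)
N(-d1) = 0.29738548; N(-d2) = 0.35467907
P = 50.2300 * 0.99850112 * 0.35467907 - 53.9000 * 1.00000000 * 0.29738548 = 1.7597

Answer: Price = 1.7597


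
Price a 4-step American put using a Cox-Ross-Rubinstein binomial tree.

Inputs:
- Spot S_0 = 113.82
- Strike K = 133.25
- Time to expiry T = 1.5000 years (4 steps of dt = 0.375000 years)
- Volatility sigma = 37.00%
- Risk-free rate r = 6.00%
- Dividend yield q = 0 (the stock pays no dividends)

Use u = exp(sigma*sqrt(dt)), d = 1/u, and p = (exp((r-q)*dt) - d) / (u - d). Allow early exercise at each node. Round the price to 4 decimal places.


dt = T/N = 0.375000
u = exp(sigma*sqrt(dt)) = 1.254300; d = 1/u = 0.797257
p = (exp((r-q)*dt) - d) / (u - d) = 0.493384
Discount per step: exp(-r*dt) = 0.977751
Stock lattice S(k, i) with i counting down-moves:
  k=0: S(0,0) = 113.8200
  k=1: S(1,0) = 142.7644; S(1,1) = 90.7438
  k=2: S(2,0) = 179.0695; S(2,1) = 113.8200; S(2,2) = 72.3462
  k=3: S(3,0) = 224.6069; S(3,1) = 142.7644; S(3,2) = 90.7438; S(3,3) = 57.6785
  k=4: S(4,0) = 281.7244; S(4,1) = 179.0695; S(4,2) = 113.8200; S(4,3) = 72.3462; S(4,4) = 45.9846
Terminal payoffs V(N, i) = max(K - S_T, 0):
  V(4,0) = 0.000000; V(4,1) = 0.000000; V(4,2) = 19.430000; V(4,3) = 60.903820; V(4,4) = 87.265377
Backward induction: V(k, i) = exp(-r*dt) * [p * V(k+1, i) + (1-p) * V(k+1, i+1)]; then take max(V_cont, immediate exercise) for American.
  V(3,0) = exp(-r*dt) * [p*0.000000 + (1-p)*0.000000] = 0.000000; exercise = 0.000000; V(3,0) = max -> 0.000000
  V(3,1) = exp(-r*dt) * [p*0.000000 + (1-p)*19.430000] = 9.624539; exercise = 0.000000; V(3,1) = max -> 9.624539
  V(3,2) = exp(-r*dt) * [p*19.430000 + (1-p)*60.903820] = 39.541525; exercise = 42.506173; V(3,2) = max -> 42.506173
  V(3,3) = exp(-r*dt) * [p*60.903820 + (1-p)*87.265377] = 72.606831; exercise = 75.571479; V(3,3) = max -> 75.571479
  V(2,0) = exp(-r*dt) * [p*0.000000 + (1-p)*9.624539] = 4.767460; exercise = 0.000000; V(2,0) = max -> 4.767460
  V(2,1) = exp(-r*dt) * [p*9.624539 + (1-p)*42.506173] = 25.698133; exercise = 19.430000; V(2,1) = max -> 25.698133
  V(2,2) = exp(-r*dt) * [p*42.506173 + (1-p)*75.571479] = 57.939173; exercise = 60.903820; V(2,2) = max -> 60.903820
  V(1,0) = exp(-r*dt) * [p*4.767460 + (1-p)*25.698133] = 15.029279; exercise = 0.000000; V(1,0) = max -> 15.029279
  V(1,1) = exp(-r*dt) * [p*25.698133 + (1-p)*60.903820] = 42.565316; exercise = 42.506173; V(1,1) = max -> 42.565316
  V(0,0) = exp(-r*dt) * [p*15.029279 + (1-p)*42.565316] = 28.334714; exercise = 19.430000; V(0,0) = max -> 28.334714

Answer: Price = V(0,0) = 28.3347


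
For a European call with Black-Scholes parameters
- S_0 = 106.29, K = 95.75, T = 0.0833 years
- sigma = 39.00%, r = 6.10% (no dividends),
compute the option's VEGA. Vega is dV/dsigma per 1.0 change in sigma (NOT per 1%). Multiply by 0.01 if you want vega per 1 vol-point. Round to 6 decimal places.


Answer: Vega = 7.206328

Derivation:
d1 = 1.0291936570; d2 = 0.9166328734
phi(d1) = 0.2349087061; exp(-qT) = 1.0000000000; exp(-rT) = 0.9949315880
Vega = S * exp(-qT) * phi(d1) * sqrt(T) = 106.2900 * 1.0000000000 * 0.2349087061 * 0.2886173938 = 7.206328


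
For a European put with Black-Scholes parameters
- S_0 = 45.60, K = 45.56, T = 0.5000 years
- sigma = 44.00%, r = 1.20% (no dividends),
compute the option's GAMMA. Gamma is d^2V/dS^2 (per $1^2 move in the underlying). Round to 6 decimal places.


Answer: Gamma = 0.027679

Derivation:
d1 = 0.1776688646; d2 = -0.1334581191
phi(d1) = 0.3926951586; exp(-qT) = 1.0000000000; exp(-rT) = 0.9940179641
Gamma = exp(-qT) * phi(d1) / (S * sigma * sqrt(T)) = 1.0000000000 * 0.3926951586 / (45.6000 * 0.4400 * 0.7071067812) = 0.027679


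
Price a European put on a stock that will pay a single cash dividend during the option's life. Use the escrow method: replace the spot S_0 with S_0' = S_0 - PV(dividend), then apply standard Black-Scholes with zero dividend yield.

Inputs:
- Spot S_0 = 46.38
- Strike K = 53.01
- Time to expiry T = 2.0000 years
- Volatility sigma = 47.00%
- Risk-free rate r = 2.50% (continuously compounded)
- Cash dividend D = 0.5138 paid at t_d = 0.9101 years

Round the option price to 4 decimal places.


PV(D) = D * exp(-r * t_d) = 0.5138 * 0.97750439 = 0.50224175
S_0' = S_0 - PV(D) = 46.3800 - 0.50224175 = 45.87775825
d1 = (ln(S_0'/K) + (r + sigma^2/2)*T) / (sigma*sqrt(T)) = 0.19016637
d2 = d1 - sigma*sqrt(T) = -0.47451400
exp(-rT) = 0.95122942
N(-d1) = 0.42458938; N(-d2) = 0.68243329
P = K * exp(-rT) * N(-d2) - S_0' * N(-d1) = 53.0100 * 0.95122942 * 0.68243329 - 45.87775825 * 0.42458938 = 14.9323

Answer: Price = 14.9323


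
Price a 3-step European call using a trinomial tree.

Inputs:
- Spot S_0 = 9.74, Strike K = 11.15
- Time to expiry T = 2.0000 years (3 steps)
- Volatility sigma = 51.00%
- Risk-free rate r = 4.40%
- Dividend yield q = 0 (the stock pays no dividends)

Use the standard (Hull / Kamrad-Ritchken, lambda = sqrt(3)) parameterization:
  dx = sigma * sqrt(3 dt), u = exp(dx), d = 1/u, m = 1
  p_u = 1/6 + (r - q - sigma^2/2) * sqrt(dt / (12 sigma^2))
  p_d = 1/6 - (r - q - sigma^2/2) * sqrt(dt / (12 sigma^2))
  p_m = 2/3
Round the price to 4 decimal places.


Answer: Price = V(0,0) = 2.4823

Derivation:
dt = T/N = 0.666667; dx = sigma*sqrt(3*dt) = 0.721249
u = exp(dx) = 2.057001; d = 1/u = 0.486145
p_u = 0.126898, p_m = 0.666667, p_d = 0.206436
Discount per step: exp(-r*dt) = 0.971093
Stock lattice S(k, j) with j the centered position index:
  k=0: S(0,+0) = 9.7400
  k=1: S(1,-1) = 4.7350; S(1,+0) = 9.7400; S(1,+1) = 20.0352
  k=2: S(2,-2) = 2.3019; S(2,-1) = 4.7350; S(2,+0) = 9.7400; S(2,+1) = 20.0352; S(2,+2) = 41.2124
  k=3: S(3,-3) = 1.1191; S(3,-2) = 2.3019; S(3,-1) = 4.7350; S(3,+0) = 9.7400; S(3,+1) = 20.0352; S(3,+2) = 41.2124; S(3,+3) = 84.7739
Terminal payoffs V(N, j) = max(S_T - K, 0):
  V(3,-3) = 0.000000; V(3,-2) = 0.000000; V(3,-1) = 0.000000; V(3,+0) = 0.000000; V(3,+1) = 8.885186; V(3,+2) = 30.062390; V(3,+3) = 73.623913
Backward induction: V(k, j) = exp(-r*dt) * [p_u * V(k+1, j+1) + p_m * V(k+1, j) + p_d * V(k+1, j-1)]
  V(2,-2) = exp(-r*dt) * [p_u*0.000000 + p_m*0.000000 + p_d*0.000000] = 0.000000
  V(2,-1) = exp(-r*dt) * [p_u*0.000000 + p_m*0.000000 + p_d*0.000000] = 0.000000
  V(2,+0) = exp(-r*dt) * [p_u*8.885186 + p_m*0.000000 + p_d*0.000000] = 1.094916
  V(2,+1) = exp(-r*dt) * [p_u*30.062390 + p_m*8.885186 + p_d*0.000000] = 9.456797
  V(2,+2) = exp(-r*dt) * [p_u*73.623913 + p_m*30.062390 + p_d*8.885186] = 30.316074
  V(1,-1) = exp(-r*dt) * [p_u*1.094916 + p_m*0.000000 + p_d*0.000000] = 0.134926
  V(1,+0) = exp(-r*dt) * [p_u*9.456797 + p_m*1.094916 + p_d*0.000000] = 1.874199
  V(1,+1) = exp(-r*dt) * [p_u*30.316074 + p_m*9.456797 + p_d*1.094916] = 10.077613
  V(0,+0) = exp(-r*dt) * [p_u*10.077613 + p_m*1.874199 + p_d*0.134926] = 2.482254


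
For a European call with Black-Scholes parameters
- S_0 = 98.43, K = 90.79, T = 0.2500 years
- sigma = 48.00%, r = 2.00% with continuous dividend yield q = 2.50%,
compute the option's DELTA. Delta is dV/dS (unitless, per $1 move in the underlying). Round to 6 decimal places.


Answer: Delta = 0.669965

Derivation:
d1 = 0.4514437011; d2 = 0.2114437011
phi(d1) = 0.3602924411; exp(-qT) = 0.9937694906; exp(-rT) = 0.9950124792
N(d1) = 0.6741651037
Delta = exp(-qT) * N(d1) = 0.9937694906 * 0.6741651037 = 0.669965


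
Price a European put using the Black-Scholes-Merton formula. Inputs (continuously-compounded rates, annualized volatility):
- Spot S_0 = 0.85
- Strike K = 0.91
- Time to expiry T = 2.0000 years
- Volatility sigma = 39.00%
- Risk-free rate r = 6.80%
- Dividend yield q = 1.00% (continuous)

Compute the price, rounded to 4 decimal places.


Answer: Price = 0.1580

Derivation:
d1 = (ln(S/K) + (r - q + 0.5*sigma^2) * T) / (sigma * sqrt(T)) = 0.36242259
d2 = d1 - sigma * sqrt(T) = -0.18912069
exp(-rT) = 0.87284263; exp(-qT) = 0.98019867
P = K * exp(-rT) * N(-d2) - S_0 * exp(-qT) * N(-d1)
N(-d1) = 0.35851813; N(-d2) = 0.57500089
P = 0.9100 * 0.87284263 * 0.57500089 - 0.8500 * 0.98019867 * 0.35851813 = 0.1580


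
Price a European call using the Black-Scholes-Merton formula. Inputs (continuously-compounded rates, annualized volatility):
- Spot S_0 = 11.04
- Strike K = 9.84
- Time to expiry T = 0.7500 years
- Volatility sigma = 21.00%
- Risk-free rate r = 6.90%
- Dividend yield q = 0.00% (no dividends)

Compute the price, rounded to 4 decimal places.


d1 = (ln(S/K) + (r - q + 0.5*sigma^2) * T) / (sigma * sqrt(T)) = 1.00820110
d2 = d1 - sigma * sqrt(T) = 0.82633576
exp(-rT) = 0.94956623; exp(-qT) = 1.00000000
C = S_0 * exp(-qT) * N(d1) - K * exp(-rT) * N(d2)
N(d1) = 0.84332103; N(d2) = 0.79569317
C = 11.0400 * 1.00000000 * 0.84332103 - 9.8400 * 0.94956623 * 0.79569317 = 1.8755

Answer: Price = 1.8755


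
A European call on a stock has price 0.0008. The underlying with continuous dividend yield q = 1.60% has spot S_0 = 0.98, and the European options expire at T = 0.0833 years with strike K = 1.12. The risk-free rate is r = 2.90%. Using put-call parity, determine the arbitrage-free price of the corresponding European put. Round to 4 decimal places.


Put-call parity: C - P = S_0 * exp(-qT) - K * exp(-rT).
S_0 * exp(-qT) = 0.9800 * 0.99866809 = 0.97869473
K * exp(-rT) = 1.1200 * 0.99758722 = 1.11729768
P = C - S*exp(-qT) + K*exp(-rT)
P = 0.0008 - 0.97869473 + 1.11729768 = 0.1394

Answer: Put price = 0.1394


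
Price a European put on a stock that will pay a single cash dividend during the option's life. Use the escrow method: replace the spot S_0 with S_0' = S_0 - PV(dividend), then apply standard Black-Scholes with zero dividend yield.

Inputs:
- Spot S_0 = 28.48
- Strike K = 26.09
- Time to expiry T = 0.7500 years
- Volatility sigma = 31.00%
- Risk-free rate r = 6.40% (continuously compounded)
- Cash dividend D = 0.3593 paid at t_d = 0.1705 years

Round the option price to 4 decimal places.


Answer: Price = 1.4907

Derivation:
PV(D) = D * exp(-r * t_d) = 0.3593 * 0.98914732 = 0.35540063
S_0' = S_0 - PV(D) = 28.4800 - 0.35540063 = 28.12459937
d1 = (ln(S_0'/K) + (r + sigma^2/2)*T) / (sigma*sqrt(T)) = 0.59273392
d2 = d1 - sigma*sqrt(T) = 0.32426605
exp(-rT) = 0.95313379
N(-d1) = 0.27667962; N(-d2) = 0.37286831
P = K * exp(-rT) * N(-d2) - S_0' * N(-d1) = 26.0900 * 0.95313379 * 0.37286831 - 28.12459937 * 0.27667962 = 1.4907


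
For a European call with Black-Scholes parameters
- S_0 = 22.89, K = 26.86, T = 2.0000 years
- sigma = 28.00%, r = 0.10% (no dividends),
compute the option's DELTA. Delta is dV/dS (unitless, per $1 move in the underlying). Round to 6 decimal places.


Answer: Delta = 0.420402

Derivation:
d1 = -0.2008639270; d2 = -0.5968437245
phi(d1) = 0.3909749874; exp(-qT) = 1.0000000000; exp(-rT) = 0.9980019987
N(d1) = 0.4204024874
Delta = exp(-qT) * N(d1) = 1.0000000000 * 0.4204024874 = 0.420402


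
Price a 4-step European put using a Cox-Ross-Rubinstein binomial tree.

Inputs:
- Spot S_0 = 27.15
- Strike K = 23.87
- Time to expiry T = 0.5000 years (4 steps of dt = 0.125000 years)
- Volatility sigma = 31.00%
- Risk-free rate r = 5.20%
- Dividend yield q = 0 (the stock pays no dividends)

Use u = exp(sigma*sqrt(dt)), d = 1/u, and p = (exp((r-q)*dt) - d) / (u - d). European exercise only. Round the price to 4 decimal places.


Answer: Price = V(0,0) = 0.8781

Derivation:
dt = T/N = 0.125000
u = exp(sigma*sqrt(dt)) = 1.115833; d = 1/u = 0.896191
p = (exp((r-q)*dt) - d) / (u - d) = 0.502317
Discount per step: exp(-r*dt) = 0.993521
Stock lattice S(k, i) with i counting down-moves:
  k=0: S(0,0) = 27.1500
  k=1: S(1,0) = 30.2949; S(1,1) = 24.3316
  k=2: S(2,0) = 33.8040; S(2,1) = 27.1500; S(2,2) = 21.8058
  k=3: S(3,0) = 37.7197; S(3,1) = 30.2949; S(3,2) = 24.3316; S(3,3) = 19.5421
  k=4: S(4,0) = 42.0889; S(4,1) = 33.8040; S(4,2) = 27.1500; S(4,3) = 21.8058; S(4,4) = 17.5135
Terminal payoffs V(N, i) = max(K - S_T, 0):
  V(4,0) = 0.000000; V(4,1) = 0.000000; V(4,2) = 0.000000; V(4,3) = 2.064245; V(4,4) = 6.356520
Backward induction: V(k, i) = exp(-r*dt) * [p * V(k+1, i) + (1-p) * V(k+1, i+1)].
  V(3,0) = exp(-r*dt) * [p*0.000000 + (1-p)*0.000000] = 0.000000
  V(3,1) = exp(-r*dt) * [p*0.000000 + (1-p)*0.000000] = 0.000000
  V(3,2) = exp(-r*dt) * [p*0.000000 + (1-p)*2.064245] = 1.020683
  V(3,3) = exp(-r*dt) * [p*2.064245 + (1-p)*6.356520] = 4.173223
  V(2,0) = exp(-r*dt) * [p*0.000000 + (1-p)*0.000000] = 0.000000
  V(2,1) = exp(-r*dt) * [p*0.000000 + (1-p)*1.020683] = 0.504686
  V(2,2) = exp(-r*dt) * [p*1.020683 + (1-p)*4.173223] = 2.572871
  V(1,0) = exp(-r*dt) * [p*0.000000 + (1-p)*0.504686] = 0.249546
  V(1,1) = exp(-r*dt) * [p*0.504686 + (1-p)*2.572871] = 1.524048
  V(0,0) = exp(-r*dt) * [p*0.249546 + (1-p)*1.524048] = 0.878118


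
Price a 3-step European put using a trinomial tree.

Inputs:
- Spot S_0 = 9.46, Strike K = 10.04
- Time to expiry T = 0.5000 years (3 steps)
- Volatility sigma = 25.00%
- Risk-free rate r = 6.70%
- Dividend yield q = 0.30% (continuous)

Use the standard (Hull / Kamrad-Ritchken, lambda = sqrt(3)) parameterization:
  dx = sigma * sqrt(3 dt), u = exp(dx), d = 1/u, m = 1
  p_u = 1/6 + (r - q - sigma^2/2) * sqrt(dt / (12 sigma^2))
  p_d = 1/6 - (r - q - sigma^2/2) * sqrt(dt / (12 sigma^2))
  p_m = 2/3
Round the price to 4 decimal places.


Answer: Price = V(0,0) = 0.8307

Derivation:
dt = T/N = 0.166667; dx = sigma*sqrt(3*dt) = 0.176777
u = exp(dx) = 1.193365; d = 1/u = 0.837967
p_u = 0.182105, p_m = 0.666667, p_d = 0.151228
Discount per step: exp(-r*dt) = 0.988895
Stock lattice S(k, j) with j the centered position index:
  k=0: S(0,+0) = 9.4600
  k=1: S(1,-1) = 7.9272; S(1,+0) = 9.4600; S(1,+1) = 11.2892
  k=2: S(2,-2) = 6.6427; S(2,-1) = 7.9272; S(2,+0) = 9.4600; S(2,+1) = 11.2892; S(2,+2) = 13.4722
  k=3: S(3,-3) = 5.5664; S(3,-2) = 6.6427; S(3,-1) = 7.9272; S(3,+0) = 9.4600; S(3,+1) = 11.2892; S(3,+2) = 13.4722; S(3,+3) = 16.0772
Terminal payoffs V(N, j) = max(K - S_T, 0):
  V(3,-3) = 4.473635; V(3,-2) = 3.397297; V(3,-1) = 2.112833; V(3,+0) = 0.580000; V(3,+1) = 0.000000; V(3,+2) = 0.000000; V(3,+3) = 0.000000
Backward induction: V(k, j) = exp(-r*dt) * [p_u * V(k+1, j+1) + p_m * V(k+1, j) + p_d * V(k+1, j-1)]
  V(2,-2) = exp(-r*dt) * [p_u*2.112833 + p_m*3.397297 + p_d*4.473635] = 3.289226
  V(2,-1) = exp(-r*dt) * [p_u*0.580000 + p_m*2.112833 + p_d*3.397297] = 2.005424
  V(2,+0) = exp(-r*dt) * [p_u*0.000000 + p_m*0.580000 + p_d*2.112833] = 0.698345
  V(2,+1) = exp(-r*dt) * [p_u*0.000000 + p_m*0.000000 + p_d*0.580000] = 0.086738
  V(2,+2) = exp(-r*dt) * [p_u*0.000000 + p_m*0.000000 + p_d*0.000000] = 0.000000
  V(1,-1) = exp(-r*dt) * [p_u*0.698345 + p_m*2.005424 + p_d*3.289226] = 1.939763
  V(1,+0) = exp(-r*dt) * [p_u*0.086738 + p_m*0.698345 + p_d*2.005424] = 0.775922
  V(1,+1) = exp(-r*dt) * [p_u*0.000000 + p_m*0.086738 + p_d*0.698345] = 0.161620
  V(0,+0) = exp(-r*dt) * [p_u*0.161620 + p_m*0.775922 + p_d*1.939763] = 0.830732


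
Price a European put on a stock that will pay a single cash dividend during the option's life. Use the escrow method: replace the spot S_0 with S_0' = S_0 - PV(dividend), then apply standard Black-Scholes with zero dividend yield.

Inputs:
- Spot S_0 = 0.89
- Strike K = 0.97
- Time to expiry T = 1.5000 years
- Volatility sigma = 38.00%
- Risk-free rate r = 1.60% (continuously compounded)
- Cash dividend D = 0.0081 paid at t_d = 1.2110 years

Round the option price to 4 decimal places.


Answer: Price = 0.2027

Derivation:
PV(D) = D * exp(-r * t_d) = 0.0081 * 0.98081051 = 0.00794457
S_0' = S_0 - PV(D) = 0.8900 - 0.00794457 = 0.88205543
d1 = (ln(S_0'/K) + (r + sigma^2/2)*T) / (sigma*sqrt(T)) = 0.08005713
d2 = d1 - sigma*sqrt(T) = -0.38534592
exp(-rT) = 0.97628571
N(-d1) = 0.46809591; N(-d2) = 0.65000943
P = K * exp(-rT) * N(-d2) - S_0' * N(-d1) = 0.9700 * 0.97628571 * 0.65000943 - 0.88205543 * 0.46809591 = 0.2027


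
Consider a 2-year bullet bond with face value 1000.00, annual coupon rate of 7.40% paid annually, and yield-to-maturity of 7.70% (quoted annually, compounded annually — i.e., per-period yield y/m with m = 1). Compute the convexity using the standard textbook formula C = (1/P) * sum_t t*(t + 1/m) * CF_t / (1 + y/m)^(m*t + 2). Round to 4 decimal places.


Answer: Convexity = 4.9345

Derivation:
Coupon per period c = face * coupon_rate / m = 74.000000
Periods per year m = 1; per-period yield y/m = 0.077000
Number of cashflows N = 2
Cashflows (t years, CF_t, discount factor 1/(1+y/m)^(m*t), PV):
  t = 1.0000: CF_t = 74.000000, DF = 0.928505, PV = 68.709378
  t = 2.0000: CF_t = 1074.000000, DF = 0.862122, PV = 925.918742
Price P = sum_t PV_t = 994.628119
Convexity numerator sum_t t*(t + 1/m) * CF_t / (1+y/m)^(m*t + 2):
  t = 1.0000: term = 118.471696
  t = 2.0000: term = 4789.528022
Convexity = (1/P) * sum = 4907.999718 / 994.628119 = 4.934507
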